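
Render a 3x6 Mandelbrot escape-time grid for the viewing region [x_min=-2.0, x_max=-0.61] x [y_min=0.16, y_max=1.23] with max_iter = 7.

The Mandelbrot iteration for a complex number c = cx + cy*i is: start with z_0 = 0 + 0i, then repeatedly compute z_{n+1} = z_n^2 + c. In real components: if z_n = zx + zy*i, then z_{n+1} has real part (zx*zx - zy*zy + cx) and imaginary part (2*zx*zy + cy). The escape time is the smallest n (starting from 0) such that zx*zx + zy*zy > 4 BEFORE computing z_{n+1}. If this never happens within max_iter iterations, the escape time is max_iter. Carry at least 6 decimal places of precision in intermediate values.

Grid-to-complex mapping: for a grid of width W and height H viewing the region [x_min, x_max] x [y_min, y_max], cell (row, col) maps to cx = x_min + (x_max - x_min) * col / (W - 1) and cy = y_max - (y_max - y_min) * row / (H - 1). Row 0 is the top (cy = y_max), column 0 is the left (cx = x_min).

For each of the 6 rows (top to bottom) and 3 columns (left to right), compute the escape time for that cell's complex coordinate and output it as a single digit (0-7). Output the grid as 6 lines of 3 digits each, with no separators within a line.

(row=0, col=0): c = -2.0000 + 1.2300i → escape time 1
(row=0, col=1): c = -1.3050 + 1.2300i → escape time 2
(row=0, col=2): c = -0.6100 + 1.2300i → escape time 3
(row=1, col=0): c = -2.0000 + 1.0160i → escape time 1
(row=1, col=1): c = -1.3050 + 1.0160i → escape time 3
(row=1, col=2): c = -0.6100 + 1.0160i → escape time 4
(row=2, col=0): c = -2.0000 + 0.8020i → escape time 1
(row=2, col=1): c = -1.3050 + 0.8020i → escape time 3
(row=2, col=2): c = -0.6100 + 0.8020i → escape time 4
(row=3, col=0): c = -2.0000 + 0.5880i → escape time 1
(row=3, col=1): c = -1.3050 + 0.5880i → escape time 3
(row=3, col=2): c = -0.6100 + 0.5880i → escape time 7
(row=4, col=0): c = -2.0000 + 0.3740i → escape time 1
(row=4, col=1): c = -1.3050 + 0.3740i → escape time 6
(row=4, col=2): c = -0.6100 + 0.3740i → escape time 7
(row=5, col=0): c = -2.0000 + 0.1600i → escape time 1
(row=5, col=1): c = -1.3050 + 0.1600i → escape time 7
(row=5, col=2): c = -0.6100 + 0.1600i → escape time 7

Answer: 123
134
134
137
167
177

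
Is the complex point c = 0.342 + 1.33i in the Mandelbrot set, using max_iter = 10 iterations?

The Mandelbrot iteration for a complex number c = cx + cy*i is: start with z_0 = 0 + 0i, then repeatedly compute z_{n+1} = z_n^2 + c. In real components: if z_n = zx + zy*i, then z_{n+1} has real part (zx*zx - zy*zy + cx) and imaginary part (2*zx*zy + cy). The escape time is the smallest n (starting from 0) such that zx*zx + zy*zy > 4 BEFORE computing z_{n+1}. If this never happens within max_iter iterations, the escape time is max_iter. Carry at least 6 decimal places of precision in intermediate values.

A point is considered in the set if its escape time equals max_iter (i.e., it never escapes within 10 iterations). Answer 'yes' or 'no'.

Answer: no

Derivation:
z_0 = 0 + 0i, c = 0.3420 + 1.3300i
Iter 1: z = 0.3420 + 1.3300i, |z|^2 = 1.8859
Iter 2: z = -1.3099 + 2.2397i, |z|^2 = 6.7323
Escaped at iteration 2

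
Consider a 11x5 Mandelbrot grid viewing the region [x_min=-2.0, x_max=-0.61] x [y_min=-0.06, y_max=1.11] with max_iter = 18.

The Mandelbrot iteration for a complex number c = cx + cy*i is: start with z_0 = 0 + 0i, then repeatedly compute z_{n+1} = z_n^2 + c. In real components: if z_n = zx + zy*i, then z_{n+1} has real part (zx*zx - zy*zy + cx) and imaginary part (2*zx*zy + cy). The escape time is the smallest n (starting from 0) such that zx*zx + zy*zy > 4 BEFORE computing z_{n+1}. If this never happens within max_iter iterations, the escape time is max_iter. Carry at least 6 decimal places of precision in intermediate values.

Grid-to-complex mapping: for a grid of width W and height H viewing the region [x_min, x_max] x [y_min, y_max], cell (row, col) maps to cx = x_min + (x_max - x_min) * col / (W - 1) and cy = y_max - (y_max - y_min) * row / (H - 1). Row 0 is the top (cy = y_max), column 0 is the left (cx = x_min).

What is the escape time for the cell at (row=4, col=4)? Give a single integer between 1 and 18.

Answer: 9

Derivation:
z_0 = 0 + 0i, c = -1.4440 + -0.0600i
Iter 1: z = -1.4440 + -0.0600i, |z|^2 = 2.0887
Iter 2: z = 0.6375 + 0.1133i, |z|^2 = 0.4193
Iter 3: z = -1.0504 + 0.0844i, |z|^2 = 1.1104
Iter 4: z = -0.3478 + -0.2374i, |z|^2 = 0.1773
Iter 5: z = -1.3794 + 0.1051i, |z|^2 = 1.9137
Iter 6: z = 0.4476 + -0.3501i, |z|^2 = 0.3229
Iter 7: z = -1.3662 + -0.3734i, |z|^2 = 2.0059
Iter 8: z = 0.2831 + 0.9602i, |z|^2 = 1.0021
Iter 9: z = -2.2858 + 0.4837i, |z|^2 = 5.4590
Escaped at iteration 9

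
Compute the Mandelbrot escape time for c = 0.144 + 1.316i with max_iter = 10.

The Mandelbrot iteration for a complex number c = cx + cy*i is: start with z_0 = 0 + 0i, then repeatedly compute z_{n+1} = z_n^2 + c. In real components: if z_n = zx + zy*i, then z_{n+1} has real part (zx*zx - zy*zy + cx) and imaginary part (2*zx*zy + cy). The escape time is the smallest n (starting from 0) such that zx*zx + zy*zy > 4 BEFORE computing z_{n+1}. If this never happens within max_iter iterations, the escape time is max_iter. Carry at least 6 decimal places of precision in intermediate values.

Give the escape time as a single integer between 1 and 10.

z_0 = 0 + 0i, c = 0.1440 + 1.3160i
Iter 1: z = 0.1440 + 1.3160i, |z|^2 = 1.7526
Iter 2: z = -1.5671 + 1.6950i, |z|^2 = 5.3289
Escaped at iteration 2

Answer: 2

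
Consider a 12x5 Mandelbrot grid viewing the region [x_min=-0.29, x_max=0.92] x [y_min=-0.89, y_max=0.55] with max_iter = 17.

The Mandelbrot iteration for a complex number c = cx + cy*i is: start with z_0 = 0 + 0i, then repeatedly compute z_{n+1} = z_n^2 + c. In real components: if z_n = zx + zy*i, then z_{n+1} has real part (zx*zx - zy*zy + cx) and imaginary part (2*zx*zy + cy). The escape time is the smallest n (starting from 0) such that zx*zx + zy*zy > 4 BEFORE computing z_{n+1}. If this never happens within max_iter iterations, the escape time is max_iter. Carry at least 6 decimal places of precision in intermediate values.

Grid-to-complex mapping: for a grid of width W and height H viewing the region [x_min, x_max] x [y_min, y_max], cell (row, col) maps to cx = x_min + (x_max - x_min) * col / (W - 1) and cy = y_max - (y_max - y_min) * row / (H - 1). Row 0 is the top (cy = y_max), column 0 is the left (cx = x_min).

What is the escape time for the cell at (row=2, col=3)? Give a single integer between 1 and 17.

Answer: 17

Derivation:
z_0 = 0 + 0i, c = 0.0400 + -0.1700i
Iter 1: z = 0.0400 + -0.1700i, |z|^2 = 0.0305
Iter 2: z = 0.0127 + -0.1836i, |z|^2 = 0.0339
Iter 3: z = 0.0065 + -0.1747i, |z|^2 = 0.0305
Iter 4: z = 0.0095 + -0.1723i, |z|^2 = 0.0298
Iter 5: z = 0.0104 + -0.1733i, |z|^2 = 0.0301
Iter 6: z = 0.0101 + -0.1736i, |z|^2 = 0.0302
Iter 7: z = 0.0100 + -0.1735i, |z|^2 = 0.0302
Iter 8: z = 0.0100 + -0.1735i, |z|^2 = 0.0302
Iter 9: z = 0.0100 + -0.1735i, |z|^2 = 0.0302
Iter 10: z = 0.0100 + -0.1735i, |z|^2 = 0.0302
Iter 11: z = 0.0100 + -0.1735i, |z|^2 = 0.0302
Iter 12: z = 0.0100 + -0.1735i, |z|^2 = 0.0302
Iter 13: z = 0.0100 + -0.1735i, |z|^2 = 0.0302
Iter 14: z = 0.0100 + -0.1735i, |z|^2 = 0.0302
Iter 15: z = 0.0100 + -0.1735i, |z|^2 = 0.0302
Iter 16: z = 0.0100 + -0.1735i, |z|^2 = 0.0302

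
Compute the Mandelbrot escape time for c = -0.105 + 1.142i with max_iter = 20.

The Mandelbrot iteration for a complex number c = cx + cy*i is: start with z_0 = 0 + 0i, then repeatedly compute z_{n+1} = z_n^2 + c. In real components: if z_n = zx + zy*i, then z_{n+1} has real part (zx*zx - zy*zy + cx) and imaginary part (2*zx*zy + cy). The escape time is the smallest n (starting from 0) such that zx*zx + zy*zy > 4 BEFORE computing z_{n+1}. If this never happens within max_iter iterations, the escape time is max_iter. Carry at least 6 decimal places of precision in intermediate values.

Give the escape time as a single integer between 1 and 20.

z_0 = 0 + 0i, c = -0.1050 + 1.1420i
Iter 1: z = -0.1050 + 1.1420i, |z|^2 = 1.3152
Iter 2: z = -1.3981 + 0.9022i, |z|^2 = 2.7687
Iter 3: z = 1.0359 + -1.3807i, |z|^2 = 2.9795
Iter 4: z = -0.9384 + -1.7185i, |z|^2 = 3.8340
Iter 5: z = -2.1777 + 4.3675i, |z|^2 = 23.8172
Escaped at iteration 5

Answer: 5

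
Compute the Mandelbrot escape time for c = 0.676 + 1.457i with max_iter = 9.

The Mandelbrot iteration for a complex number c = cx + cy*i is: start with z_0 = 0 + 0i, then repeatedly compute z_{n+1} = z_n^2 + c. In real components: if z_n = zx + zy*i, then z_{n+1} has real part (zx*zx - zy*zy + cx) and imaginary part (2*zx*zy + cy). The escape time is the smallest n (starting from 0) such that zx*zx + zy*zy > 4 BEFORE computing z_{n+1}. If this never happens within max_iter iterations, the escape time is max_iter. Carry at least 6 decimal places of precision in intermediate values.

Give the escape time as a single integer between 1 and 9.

z_0 = 0 + 0i, c = 0.6760 + 1.4570i
Iter 1: z = 0.6760 + 1.4570i, |z|^2 = 2.5798
Iter 2: z = -0.9899 + 3.4269i, |z|^2 = 12.7232
Escaped at iteration 2

Answer: 2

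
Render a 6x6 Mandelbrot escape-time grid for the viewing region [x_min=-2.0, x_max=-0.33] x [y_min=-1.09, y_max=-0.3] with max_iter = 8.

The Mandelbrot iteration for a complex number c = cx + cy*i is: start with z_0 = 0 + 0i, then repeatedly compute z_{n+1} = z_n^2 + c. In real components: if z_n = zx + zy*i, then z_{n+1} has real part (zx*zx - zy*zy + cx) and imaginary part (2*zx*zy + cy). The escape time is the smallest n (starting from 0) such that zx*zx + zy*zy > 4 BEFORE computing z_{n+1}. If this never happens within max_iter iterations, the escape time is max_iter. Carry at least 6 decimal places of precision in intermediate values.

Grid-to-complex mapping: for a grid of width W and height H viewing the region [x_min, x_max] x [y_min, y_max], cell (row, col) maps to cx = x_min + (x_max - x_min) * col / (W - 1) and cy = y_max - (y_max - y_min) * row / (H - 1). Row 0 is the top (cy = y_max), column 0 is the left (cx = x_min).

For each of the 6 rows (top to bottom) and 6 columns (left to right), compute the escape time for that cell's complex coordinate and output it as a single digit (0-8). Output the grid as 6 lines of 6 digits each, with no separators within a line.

Answer: 146888
134588
133478
133348
123345
123334

Derivation:
(row=0, col=0): c = -2.0000 + -0.3000i → escape time 1
(row=0, col=1): c = -1.6660 + -0.3000i → escape time 4
(row=0, col=2): c = -1.3320 + -0.3000i → escape time 6
(row=0, col=3): c = -0.9980 + -0.3000i → escape time 8
(row=0, col=4): c = -0.6640 + -0.3000i → escape time 8
(row=0, col=5): c = -0.3300 + -0.3000i → escape time 8
(row=1, col=0): c = -2.0000 + -0.4580i → escape time 1
(row=1, col=1): c = -1.6660 + -0.4580i → escape time 3
(row=1, col=2): c = -1.3320 + -0.4580i → escape time 4
(row=1, col=3): c = -0.9980 + -0.4580i → escape time 5
(row=1, col=4): c = -0.6640 + -0.4580i → escape time 8
(row=1, col=5): c = -0.3300 + -0.4580i → escape time 8
(row=2, col=0): c = -2.0000 + -0.6160i → escape time 1
(row=2, col=1): c = -1.6660 + -0.6160i → escape time 3
(row=2, col=2): c = -1.3320 + -0.6160i → escape time 3
(row=2, col=3): c = -0.9980 + -0.6160i → escape time 4
(row=2, col=4): c = -0.6640 + -0.6160i → escape time 7
(row=2, col=5): c = -0.3300 + -0.6160i → escape time 8
(row=3, col=0): c = -2.0000 + -0.7740i → escape time 1
(row=3, col=1): c = -1.6660 + -0.7740i → escape time 3
(row=3, col=2): c = -1.3320 + -0.7740i → escape time 3
(row=3, col=3): c = -0.9980 + -0.7740i → escape time 3
(row=3, col=4): c = -0.6640 + -0.7740i → escape time 4
(row=3, col=5): c = -0.3300 + -0.7740i → escape time 8
(row=4, col=0): c = -2.0000 + -0.9320i → escape time 1
(row=4, col=1): c = -1.6660 + -0.9320i → escape time 2
(row=4, col=2): c = -1.3320 + -0.9320i → escape time 3
(row=4, col=3): c = -0.9980 + -0.9320i → escape time 3
(row=4, col=4): c = -0.6640 + -0.9320i → escape time 4
(row=4, col=5): c = -0.3300 + -0.9320i → escape time 5
(row=5, col=0): c = -2.0000 + -1.0900i → escape time 1
(row=5, col=1): c = -1.6660 + -1.0900i → escape time 2
(row=5, col=2): c = -1.3320 + -1.0900i → escape time 3
(row=5, col=3): c = -0.9980 + -1.0900i → escape time 3
(row=5, col=4): c = -0.6640 + -1.0900i → escape time 3
(row=5, col=5): c = -0.3300 + -1.0900i → escape time 4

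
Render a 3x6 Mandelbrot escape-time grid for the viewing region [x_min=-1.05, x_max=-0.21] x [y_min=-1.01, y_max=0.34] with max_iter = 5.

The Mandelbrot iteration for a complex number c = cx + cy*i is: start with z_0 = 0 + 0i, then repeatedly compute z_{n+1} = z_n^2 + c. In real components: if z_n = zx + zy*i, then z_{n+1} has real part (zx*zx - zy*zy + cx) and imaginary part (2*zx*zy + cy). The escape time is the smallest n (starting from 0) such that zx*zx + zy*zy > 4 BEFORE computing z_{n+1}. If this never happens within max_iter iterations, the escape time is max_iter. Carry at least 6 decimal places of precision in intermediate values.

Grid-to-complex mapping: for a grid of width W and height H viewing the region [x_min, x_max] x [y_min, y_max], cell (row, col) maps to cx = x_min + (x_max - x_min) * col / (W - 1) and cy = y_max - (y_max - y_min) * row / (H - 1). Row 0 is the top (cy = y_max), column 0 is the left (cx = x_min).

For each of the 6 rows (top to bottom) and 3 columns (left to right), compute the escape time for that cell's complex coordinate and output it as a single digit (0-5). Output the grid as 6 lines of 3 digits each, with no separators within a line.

(row=0, col=0): c = -1.0500 + 0.3400i → escape time 5
(row=0, col=1): c = -0.6300 + 0.3400i → escape time 5
(row=0, col=2): c = -0.2100 + 0.3400i → escape time 5
(row=1, col=0): c = -1.0500 + 0.0700i → escape time 5
(row=1, col=1): c = -0.6300 + 0.0700i → escape time 5
(row=1, col=2): c = -0.2100 + 0.0700i → escape time 5
(row=2, col=0): c = -1.0500 + -0.2000i → escape time 5
(row=2, col=1): c = -0.6300 + -0.2000i → escape time 5
(row=2, col=2): c = -0.2100 + -0.2000i → escape time 5
(row=3, col=0): c = -1.0500 + -0.4700i → escape time 5
(row=3, col=1): c = -0.6300 + -0.4700i → escape time 5
(row=3, col=2): c = -0.2100 + -0.4700i → escape time 5
(row=4, col=0): c = -1.0500 + -0.7400i → escape time 3
(row=4, col=1): c = -0.6300 + -0.7400i → escape time 5
(row=4, col=2): c = -0.2100 + -0.7400i → escape time 5
(row=5, col=0): c = -1.0500 + -1.0100i → escape time 3
(row=5, col=1): c = -0.6300 + -1.0100i → escape time 4
(row=5, col=2): c = -0.2100 + -1.0100i → escape time 5

Answer: 555
555
555
555
355
345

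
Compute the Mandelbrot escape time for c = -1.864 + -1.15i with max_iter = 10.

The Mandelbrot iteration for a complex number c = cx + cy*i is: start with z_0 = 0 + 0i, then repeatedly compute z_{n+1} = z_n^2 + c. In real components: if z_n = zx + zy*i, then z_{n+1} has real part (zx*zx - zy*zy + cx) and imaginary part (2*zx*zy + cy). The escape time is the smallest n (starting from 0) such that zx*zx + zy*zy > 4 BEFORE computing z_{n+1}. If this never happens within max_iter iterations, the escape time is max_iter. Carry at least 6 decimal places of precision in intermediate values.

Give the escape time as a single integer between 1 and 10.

Answer: 1

Derivation:
z_0 = 0 + 0i, c = -1.8640 + -1.1500i
Iter 1: z = -1.8640 + -1.1500i, |z|^2 = 4.7970
Escaped at iteration 1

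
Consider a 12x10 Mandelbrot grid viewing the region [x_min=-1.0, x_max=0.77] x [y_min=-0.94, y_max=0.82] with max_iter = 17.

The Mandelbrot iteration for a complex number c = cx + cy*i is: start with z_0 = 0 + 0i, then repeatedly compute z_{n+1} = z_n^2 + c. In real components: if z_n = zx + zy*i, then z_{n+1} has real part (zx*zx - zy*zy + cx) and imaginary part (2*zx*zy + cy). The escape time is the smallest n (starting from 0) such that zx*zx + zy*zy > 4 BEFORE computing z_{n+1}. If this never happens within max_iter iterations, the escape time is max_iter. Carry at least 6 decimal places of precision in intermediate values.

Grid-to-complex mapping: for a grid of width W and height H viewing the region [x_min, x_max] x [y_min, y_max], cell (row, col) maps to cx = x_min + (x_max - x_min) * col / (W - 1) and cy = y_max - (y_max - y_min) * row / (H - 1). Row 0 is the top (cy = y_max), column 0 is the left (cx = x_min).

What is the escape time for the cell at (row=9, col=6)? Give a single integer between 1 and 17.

z_0 = 0 + 0i, c = -0.0345 + -0.9400i
Iter 1: z = -0.0345 + -0.9400i, |z|^2 = 0.8848
Iter 2: z = -0.9170 + -0.8751i, |z|^2 = 1.6065
Iter 3: z = 0.0405 + 0.6648i, |z|^2 = 0.4436
Iter 4: z = -0.4748 + -0.8861i, |z|^2 = 1.0106
Iter 5: z = -0.5943 + -0.0985i, |z|^2 = 0.3629
Iter 6: z = 0.3089 + -0.8229i, |z|^2 = 0.7726
Iter 7: z = -0.6163 + -1.4484i, |z|^2 = 2.4777
Iter 8: z = -1.7527 + 0.8453i, |z|^2 = 3.7862
Iter 9: z = 2.3228 + -3.9029i, |z|^2 = 20.6278
Escaped at iteration 9

Answer: 9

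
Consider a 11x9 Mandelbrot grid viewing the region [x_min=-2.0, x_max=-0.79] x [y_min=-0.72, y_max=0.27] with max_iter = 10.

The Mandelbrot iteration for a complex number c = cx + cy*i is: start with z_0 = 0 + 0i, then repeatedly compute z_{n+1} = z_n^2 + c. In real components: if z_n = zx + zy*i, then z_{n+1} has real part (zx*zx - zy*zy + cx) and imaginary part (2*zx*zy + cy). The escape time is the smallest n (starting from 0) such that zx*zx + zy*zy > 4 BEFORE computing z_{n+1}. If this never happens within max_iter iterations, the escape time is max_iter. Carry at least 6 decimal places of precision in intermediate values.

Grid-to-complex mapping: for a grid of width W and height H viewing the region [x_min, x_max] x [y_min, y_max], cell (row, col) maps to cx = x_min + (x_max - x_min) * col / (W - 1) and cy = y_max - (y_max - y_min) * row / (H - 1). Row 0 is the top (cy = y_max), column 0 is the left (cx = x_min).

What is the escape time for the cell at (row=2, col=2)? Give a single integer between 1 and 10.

z_0 = 0 + 0i, c = -1.7580 + 0.0225i
Iter 1: z = -1.7580 + 0.0225i, |z|^2 = 3.0911
Iter 2: z = 1.3321 + -0.0566i, |z|^2 = 1.7776
Iter 3: z = 0.0132 + -0.1283i, |z|^2 = 0.0166
Iter 4: z = -1.7743 + 0.0191i, |z|^2 = 3.1485
Iter 5: z = 1.3897 + -0.0453i, |z|^2 = 1.9334
Iter 6: z = 0.1713 + -0.1035i, |z|^2 = 0.0401
Iter 7: z = -1.7394 + -0.0130i, |z|^2 = 3.0256
Iter 8: z = 1.2672 + 0.0677i, |z|^2 = 1.6104
Iter 9: z = -0.1567 + 0.1940i, |z|^2 = 0.0622

Answer: 10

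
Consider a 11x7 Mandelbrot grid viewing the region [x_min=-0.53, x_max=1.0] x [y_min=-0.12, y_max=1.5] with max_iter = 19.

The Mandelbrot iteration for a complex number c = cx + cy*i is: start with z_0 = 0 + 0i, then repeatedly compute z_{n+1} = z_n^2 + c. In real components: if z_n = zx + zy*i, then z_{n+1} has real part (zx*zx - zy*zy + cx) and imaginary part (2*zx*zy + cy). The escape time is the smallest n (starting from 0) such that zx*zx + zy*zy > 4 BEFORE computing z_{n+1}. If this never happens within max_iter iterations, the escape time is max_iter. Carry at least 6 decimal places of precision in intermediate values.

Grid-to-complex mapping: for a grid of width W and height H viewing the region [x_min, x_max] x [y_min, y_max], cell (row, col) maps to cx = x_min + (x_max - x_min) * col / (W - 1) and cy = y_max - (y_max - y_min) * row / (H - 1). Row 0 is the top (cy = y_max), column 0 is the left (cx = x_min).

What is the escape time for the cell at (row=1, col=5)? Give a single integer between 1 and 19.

z_0 = 0 + 0i, c = 0.2350 + 1.2300i
Iter 1: z = 0.2350 + 1.2300i, |z|^2 = 1.5681
Iter 2: z = -1.2227 + 1.8081i, |z|^2 = 4.7642
Escaped at iteration 2

Answer: 2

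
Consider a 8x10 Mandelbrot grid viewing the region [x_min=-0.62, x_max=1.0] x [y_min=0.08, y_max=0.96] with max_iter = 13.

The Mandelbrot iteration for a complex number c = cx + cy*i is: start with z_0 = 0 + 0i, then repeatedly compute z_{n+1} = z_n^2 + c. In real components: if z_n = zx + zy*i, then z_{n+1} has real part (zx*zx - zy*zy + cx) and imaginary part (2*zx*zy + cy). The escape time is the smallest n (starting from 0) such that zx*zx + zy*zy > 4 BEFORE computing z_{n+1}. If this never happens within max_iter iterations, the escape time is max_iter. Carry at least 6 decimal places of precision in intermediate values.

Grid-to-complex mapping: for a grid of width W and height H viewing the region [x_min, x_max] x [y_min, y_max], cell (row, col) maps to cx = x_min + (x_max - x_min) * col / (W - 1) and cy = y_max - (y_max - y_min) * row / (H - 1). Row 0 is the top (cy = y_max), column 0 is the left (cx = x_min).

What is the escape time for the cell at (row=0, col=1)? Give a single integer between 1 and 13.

Answer: 5

Derivation:
z_0 = 0 + 0i, c = -0.3886 + 0.9600i
Iter 1: z = -0.3886 + 0.9600i, |z|^2 = 1.0726
Iter 2: z = -1.1592 + 0.2139i, |z|^2 = 1.3895
Iter 3: z = 0.9094 + 0.4640i, |z|^2 = 1.0422
Iter 4: z = 0.2231 + 1.8039i, |z|^2 = 3.3038
Iter 5: z = -3.5928 + 1.7648i, |z|^2 = 16.0230
Escaped at iteration 5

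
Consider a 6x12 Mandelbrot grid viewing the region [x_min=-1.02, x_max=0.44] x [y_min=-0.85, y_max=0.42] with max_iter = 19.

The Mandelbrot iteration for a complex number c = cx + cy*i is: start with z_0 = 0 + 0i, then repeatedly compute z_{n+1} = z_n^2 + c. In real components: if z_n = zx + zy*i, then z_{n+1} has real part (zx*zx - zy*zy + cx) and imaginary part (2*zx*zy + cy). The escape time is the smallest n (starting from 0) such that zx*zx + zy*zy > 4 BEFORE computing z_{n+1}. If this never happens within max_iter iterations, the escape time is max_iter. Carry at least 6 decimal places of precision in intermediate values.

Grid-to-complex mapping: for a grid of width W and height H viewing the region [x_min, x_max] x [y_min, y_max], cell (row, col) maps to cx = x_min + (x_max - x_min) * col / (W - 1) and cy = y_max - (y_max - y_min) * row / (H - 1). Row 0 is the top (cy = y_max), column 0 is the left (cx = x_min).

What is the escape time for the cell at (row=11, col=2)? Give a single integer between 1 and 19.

z_0 = 0 + 0i, c = -0.4360 + -0.8500i
Iter 1: z = -0.4360 + -0.8500i, |z|^2 = 0.9126
Iter 2: z = -0.9684 + -0.1088i, |z|^2 = 0.9496
Iter 3: z = 0.4900 + -0.6393i, |z|^2 = 0.6487
Iter 4: z = -0.6046 + -1.4764i, |z|^2 = 2.5454
Iter 5: z = -2.2504 + 0.9353i, |z|^2 = 5.9390
Escaped at iteration 5

Answer: 5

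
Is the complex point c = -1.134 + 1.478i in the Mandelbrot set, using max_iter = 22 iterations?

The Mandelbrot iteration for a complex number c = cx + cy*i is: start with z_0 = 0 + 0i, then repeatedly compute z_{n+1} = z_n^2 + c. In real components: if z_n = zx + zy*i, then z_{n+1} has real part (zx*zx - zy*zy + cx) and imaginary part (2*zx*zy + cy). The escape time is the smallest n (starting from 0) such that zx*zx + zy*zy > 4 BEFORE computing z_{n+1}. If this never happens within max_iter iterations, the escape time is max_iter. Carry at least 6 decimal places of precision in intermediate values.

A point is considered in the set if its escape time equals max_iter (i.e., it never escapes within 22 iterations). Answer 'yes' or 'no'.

Answer: no

Derivation:
z_0 = 0 + 0i, c = -1.1340 + 1.4780i
Iter 1: z = -1.1340 + 1.4780i, |z|^2 = 3.4704
Iter 2: z = -2.0325 + -1.8741i, |z|^2 = 7.6434
Escaped at iteration 2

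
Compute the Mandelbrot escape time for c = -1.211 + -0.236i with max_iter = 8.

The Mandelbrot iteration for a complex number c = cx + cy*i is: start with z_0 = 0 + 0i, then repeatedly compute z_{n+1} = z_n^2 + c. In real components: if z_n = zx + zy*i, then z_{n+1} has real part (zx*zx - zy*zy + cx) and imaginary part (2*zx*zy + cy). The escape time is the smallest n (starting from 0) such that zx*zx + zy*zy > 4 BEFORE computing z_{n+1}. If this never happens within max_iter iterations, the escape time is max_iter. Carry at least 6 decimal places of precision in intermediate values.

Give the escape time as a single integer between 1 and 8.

z_0 = 0 + 0i, c = -1.2110 + -0.2360i
Iter 1: z = -1.2110 + -0.2360i, |z|^2 = 1.5222
Iter 2: z = 0.1998 + 0.3356i, |z|^2 = 0.1526
Iter 3: z = -1.2837 + -0.1019i, |z|^2 = 1.6582
Iter 4: z = 0.4265 + 0.0256i, |z|^2 = 0.1825
Iter 5: z = -1.0298 + -0.2142i, |z|^2 = 1.1063
Iter 6: z = -0.1965 + 0.2051i, |z|^2 = 0.0807
Iter 7: z = -1.2145 + -0.3166i, |z|^2 = 1.5752

Answer: 8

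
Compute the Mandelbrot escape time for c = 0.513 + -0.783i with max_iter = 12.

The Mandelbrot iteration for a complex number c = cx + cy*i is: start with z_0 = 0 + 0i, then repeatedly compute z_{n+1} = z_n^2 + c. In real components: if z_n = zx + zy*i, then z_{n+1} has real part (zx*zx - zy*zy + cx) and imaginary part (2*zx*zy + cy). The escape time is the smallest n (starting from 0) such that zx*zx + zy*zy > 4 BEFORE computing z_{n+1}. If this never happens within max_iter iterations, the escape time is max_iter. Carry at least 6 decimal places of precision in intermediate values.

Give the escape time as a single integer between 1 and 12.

Answer: 3

Derivation:
z_0 = 0 + 0i, c = 0.5130 + -0.7830i
Iter 1: z = 0.5130 + -0.7830i, |z|^2 = 0.8763
Iter 2: z = 0.1631 + -1.5864i, |z|^2 = 2.5431
Iter 3: z = -1.9769 + -1.3004i, |z|^2 = 5.5993
Escaped at iteration 3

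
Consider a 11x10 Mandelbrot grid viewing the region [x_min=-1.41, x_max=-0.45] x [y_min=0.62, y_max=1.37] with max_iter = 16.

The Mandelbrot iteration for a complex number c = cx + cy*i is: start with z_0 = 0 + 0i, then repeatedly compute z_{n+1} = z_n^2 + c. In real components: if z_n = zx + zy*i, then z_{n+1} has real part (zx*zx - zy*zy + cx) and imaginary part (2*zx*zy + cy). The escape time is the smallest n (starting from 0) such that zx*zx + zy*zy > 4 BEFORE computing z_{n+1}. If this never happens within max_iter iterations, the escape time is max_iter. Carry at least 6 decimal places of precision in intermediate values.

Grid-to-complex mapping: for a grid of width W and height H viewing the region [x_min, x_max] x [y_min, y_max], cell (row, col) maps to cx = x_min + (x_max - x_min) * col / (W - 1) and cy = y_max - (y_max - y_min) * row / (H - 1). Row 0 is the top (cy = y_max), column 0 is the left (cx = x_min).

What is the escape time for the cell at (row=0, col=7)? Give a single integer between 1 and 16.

Answer: 2

Derivation:
z_0 = 0 + 0i, c = -0.7380 + 1.3700i
Iter 1: z = -0.7380 + 1.3700i, |z|^2 = 2.4215
Iter 2: z = -2.0703 + -0.6521i, |z|^2 = 4.7112
Escaped at iteration 2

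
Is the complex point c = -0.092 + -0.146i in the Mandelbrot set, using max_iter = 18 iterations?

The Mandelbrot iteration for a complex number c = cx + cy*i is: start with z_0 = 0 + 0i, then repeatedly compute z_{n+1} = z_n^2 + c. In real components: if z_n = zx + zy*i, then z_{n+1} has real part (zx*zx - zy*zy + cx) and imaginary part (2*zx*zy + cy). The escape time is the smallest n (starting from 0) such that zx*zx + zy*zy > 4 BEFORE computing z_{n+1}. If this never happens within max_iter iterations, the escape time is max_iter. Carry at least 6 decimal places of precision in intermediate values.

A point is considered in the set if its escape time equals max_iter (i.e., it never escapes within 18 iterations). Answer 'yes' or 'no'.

Answer: yes

Derivation:
z_0 = 0 + 0i, c = -0.0920 + -0.1460i
Iter 1: z = -0.0920 + -0.1460i, |z|^2 = 0.0298
Iter 2: z = -0.1049 + -0.1191i, |z|^2 = 0.0252
Iter 3: z = -0.0952 + -0.1210i, |z|^2 = 0.0237
Iter 4: z = -0.0976 + -0.1230i, |z|^2 = 0.0246
Iter 5: z = -0.0976 + -0.1220i, |z|^2 = 0.0244
Iter 6: z = -0.0974 + -0.1222i, |z|^2 = 0.0244
Iter 7: z = -0.0975 + -0.1222i, |z|^2 = 0.0244
Iter 8: z = -0.0974 + -0.1222i, |z|^2 = 0.0244
Iter 9: z = -0.0974 + -0.1222i, |z|^2 = 0.0244
Iter 10: z = -0.0974 + -0.1222i, |z|^2 = 0.0244
Iter 11: z = -0.0974 + -0.1222i, |z|^2 = 0.0244
Iter 12: z = -0.0974 + -0.1222i, |z|^2 = 0.0244
Iter 13: z = -0.0974 + -0.1222i, |z|^2 = 0.0244
Iter 14: z = -0.0974 + -0.1222i, |z|^2 = 0.0244
Iter 15: z = -0.0974 + -0.1222i, |z|^2 = 0.0244
Iter 16: z = -0.0974 + -0.1222i, |z|^2 = 0.0244
Iter 17: z = -0.0974 + -0.1222i, |z|^2 = 0.0244
Did not escape in 18 iterations → in set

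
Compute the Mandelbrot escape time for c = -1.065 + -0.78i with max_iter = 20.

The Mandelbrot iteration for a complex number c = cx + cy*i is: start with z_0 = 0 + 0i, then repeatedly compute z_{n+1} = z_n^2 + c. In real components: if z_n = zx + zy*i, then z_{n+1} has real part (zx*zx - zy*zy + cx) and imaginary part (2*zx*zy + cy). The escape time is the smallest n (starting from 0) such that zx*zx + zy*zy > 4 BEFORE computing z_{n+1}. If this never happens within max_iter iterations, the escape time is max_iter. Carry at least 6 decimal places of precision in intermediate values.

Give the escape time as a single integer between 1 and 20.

Answer: 3

Derivation:
z_0 = 0 + 0i, c = -1.0650 + -0.7800i
Iter 1: z = -1.0650 + -0.7800i, |z|^2 = 1.7426
Iter 2: z = -0.5392 + 0.8814i, |z|^2 = 1.0676
Iter 3: z = -1.5512 + -1.7305i, |z|^2 = 5.4006
Escaped at iteration 3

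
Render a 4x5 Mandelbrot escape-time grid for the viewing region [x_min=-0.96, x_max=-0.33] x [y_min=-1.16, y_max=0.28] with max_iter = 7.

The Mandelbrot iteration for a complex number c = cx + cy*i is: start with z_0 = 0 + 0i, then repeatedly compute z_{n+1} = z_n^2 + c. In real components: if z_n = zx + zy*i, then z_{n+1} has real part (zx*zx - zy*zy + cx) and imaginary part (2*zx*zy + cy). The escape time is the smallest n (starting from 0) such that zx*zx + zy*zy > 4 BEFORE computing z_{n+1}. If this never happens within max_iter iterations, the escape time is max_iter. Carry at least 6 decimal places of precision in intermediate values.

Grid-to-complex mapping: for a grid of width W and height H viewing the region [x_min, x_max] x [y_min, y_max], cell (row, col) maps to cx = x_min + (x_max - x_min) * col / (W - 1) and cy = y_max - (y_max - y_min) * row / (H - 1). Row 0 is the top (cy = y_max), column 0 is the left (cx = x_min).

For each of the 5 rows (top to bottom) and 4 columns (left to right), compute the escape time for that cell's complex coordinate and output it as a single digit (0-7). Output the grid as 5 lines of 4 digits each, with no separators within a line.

Answer: 7777
7777
6777
3457
3334

Derivation:
(row=0, col=0): c = -0.9600 + 0.2800i → escape time 7
(row=0, col=1): c = -0.7500 + 0.2800i → escape time 7
(row=0, col=2): c = -0.5400 + 0.2800i → escape time 7
(row=0, col=3): c = -0.3300 + 0.2800i → escape time 7
(row=1, col=0): c = -0.9600 + -0.0800i → escape time 7
(row=1, col=1): c = -0.7500 + -0.0800i → escape time 7
(row=1, col=2): c = -0.5400 + -0.0800i → escape time 7
(row=1, col=3): c = -0.3300 + -0.0800i → escape time 7
(row=2, col=0): c = -0.9600 + -0.4400i → escape time 6
(row=2, col=1): c = -0.7500 + -0.4400i → escape time 7
(row=2, col=2): c = -0.5400 + -0.4400i → escape time 7
(row=2, col=3): c = -0.3300 + -0.4400i → escape time 7
(row=3, col=0): c = -0.9600 + -0.8000i → escape time 3
(row=3, col=1): c = -0.7500 + -0.8000i → escape time 4
(row=3, col=2): c = -0.5400 + -0.8000i → escape time 5
(row=3, col=3): c = -0.3300 + -0.8000i → escape time 7
(row=4, col=0): c = -0.9600 + -1.1600i → escape time 3
(row=4, col=1): c = -0.7500 + -1.1600i → escape time 3
(row=4, col=2): c = -0.5400 + -1.1600i → escape time 3
(row=4, col=3): c = -0.3300 + -1.1600i → escape time 4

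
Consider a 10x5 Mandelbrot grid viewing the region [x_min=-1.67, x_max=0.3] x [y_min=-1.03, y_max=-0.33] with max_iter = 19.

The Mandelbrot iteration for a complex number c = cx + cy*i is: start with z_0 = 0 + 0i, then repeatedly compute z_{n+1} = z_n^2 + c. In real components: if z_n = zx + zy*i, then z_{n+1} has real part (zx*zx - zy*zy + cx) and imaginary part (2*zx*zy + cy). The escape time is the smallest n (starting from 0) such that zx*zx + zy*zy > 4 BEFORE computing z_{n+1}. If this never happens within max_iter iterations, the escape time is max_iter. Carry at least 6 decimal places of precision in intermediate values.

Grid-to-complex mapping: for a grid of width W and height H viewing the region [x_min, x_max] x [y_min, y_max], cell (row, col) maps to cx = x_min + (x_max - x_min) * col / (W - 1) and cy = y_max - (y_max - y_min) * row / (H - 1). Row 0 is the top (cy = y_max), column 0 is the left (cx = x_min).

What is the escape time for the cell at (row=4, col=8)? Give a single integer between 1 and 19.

Answer: 4

Derivation:
z_0 = 0 + 0i, c = 0.0811 + -1.0300i
Iter 1: z = 0.0811 + -1.0300i, |z|^2 = 1.0675
Iter 2: z = -0.9732 + -1.1971i, |z|^2 = 2.3802
Iter 3: z = -0.4048 + 1.3000i, |z|^2 = 1.8539
Iter 4: z = -1.4451 + -2.0824i, |z|^2 = 6.4250
Escaped at iteration 4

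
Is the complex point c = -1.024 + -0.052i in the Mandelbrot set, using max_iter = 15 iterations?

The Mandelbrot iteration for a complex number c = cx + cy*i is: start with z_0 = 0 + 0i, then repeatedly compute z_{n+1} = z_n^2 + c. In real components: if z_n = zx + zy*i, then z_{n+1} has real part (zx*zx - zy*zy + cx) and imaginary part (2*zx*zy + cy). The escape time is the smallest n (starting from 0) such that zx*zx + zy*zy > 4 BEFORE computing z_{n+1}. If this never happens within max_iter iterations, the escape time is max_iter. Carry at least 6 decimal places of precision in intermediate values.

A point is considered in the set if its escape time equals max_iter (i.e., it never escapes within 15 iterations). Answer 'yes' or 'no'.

Answer: yes

Derivation:
z_0 = 0 + 0i, c = -1.0240 + -0.0520i
Iter 1: z = -1.0240 + -0.0520i, |z|^2 = 1.0513
Iter 2: z = 0.0219 + 0.0545i, |z|^2 = 0.0034
Iter 3: z = -1.0265 + -0.0496i, |z|^2 = 1.0561
Iter 4: z = 0.0272 + 0.0499i, |z|^2 = 0.0032
Iter 5: z = -1.0257 + -0.0493i, |z|^2 = 1.0546
Iter 6: z = 0.0257 + 0.0491i, |z|^2 = 0.0031
Iter 7: z = -1.0257 + -0.0495i, |z|^2 = 1.0546
Iter 8: z = 0.0257 + 0.0495i, |z|^2 = 0.0031
Iter 9: z = -1.0258 + -0.0495i, |z|^2 = 1.0547
Iter 10: z = 0.0258 + 0.0495i, |z|^2 = 0.0031
Iter 11: z = -1.0258 + -0.0494i, |z|^2 = 1.0547
Iter 12: z = 0.0258 + 0.0494i, |z|^2 = 0.0031
Iter 13: z = -1.0258 + -0.0495i, |z|^2 = 1.0547
Iter 14: z = 0.0258 + 0.0495i, |z|^2 = 0.0031
Did not escape in 15 iterations → in set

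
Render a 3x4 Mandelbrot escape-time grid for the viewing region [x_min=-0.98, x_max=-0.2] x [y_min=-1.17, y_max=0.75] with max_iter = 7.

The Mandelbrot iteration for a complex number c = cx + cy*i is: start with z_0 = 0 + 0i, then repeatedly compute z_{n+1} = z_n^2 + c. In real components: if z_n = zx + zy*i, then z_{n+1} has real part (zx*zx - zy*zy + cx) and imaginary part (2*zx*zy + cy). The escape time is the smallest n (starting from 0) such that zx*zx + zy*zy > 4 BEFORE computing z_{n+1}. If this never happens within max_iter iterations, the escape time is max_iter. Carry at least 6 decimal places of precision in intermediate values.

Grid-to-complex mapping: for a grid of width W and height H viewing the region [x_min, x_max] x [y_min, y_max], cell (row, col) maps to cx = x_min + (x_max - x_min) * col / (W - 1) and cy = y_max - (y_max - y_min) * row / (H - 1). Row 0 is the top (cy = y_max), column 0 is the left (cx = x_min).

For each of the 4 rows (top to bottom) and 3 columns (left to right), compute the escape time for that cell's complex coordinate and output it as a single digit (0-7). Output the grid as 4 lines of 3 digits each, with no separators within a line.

(row=0, col=0): c = -0.9800 + 0.7500i → escape time 4
(row=0, col=1): c = -0.5900 + 0.7500i → escape time 5
(row=0, col=2): c = -0.2000 + 0.7500i → escape time 7
(row=1, col=0): c = -0.9800 + 0.1100i → escape time 7
(row=1, col=1): c = -0.5900 + 0.1100i → escape time 7
(row=1, col=2): c = -0.2000 + 0.1100i → escape time 7
(row=2, col=0): c = -0.9800 + -0.5300i → escape time 5
(row=2, col=1): c = -0.5900 + -0.5300i → escape time 7
(row=2, col=2): c = -0.2000 + -0.5300i → escape time 7
(row=3, col=0): c = -0.9800 + -1.1700i → escape time 3
(row=3, col=1): c = -0.5900 + -1.1700i → escape time 3
(row=3, col=2): c = -0.2000 + -1.1700i → escape time 4

Answer: 457
777
577
334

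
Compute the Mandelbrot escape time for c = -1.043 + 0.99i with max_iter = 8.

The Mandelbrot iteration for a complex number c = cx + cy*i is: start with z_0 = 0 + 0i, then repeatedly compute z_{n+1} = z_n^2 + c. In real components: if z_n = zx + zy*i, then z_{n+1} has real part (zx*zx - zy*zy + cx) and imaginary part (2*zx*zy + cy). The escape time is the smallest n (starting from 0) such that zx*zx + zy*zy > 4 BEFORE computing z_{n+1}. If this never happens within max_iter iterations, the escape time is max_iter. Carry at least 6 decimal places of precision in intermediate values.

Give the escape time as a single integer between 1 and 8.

z_0 = 0 + 0i, c = -1.0430 + 0.9900i
Iter 1: z = -1.0430 + 0.9900i, |z|^2 = 2.0679
Iter 2: z = -0.9353 + -1.0751i, |z|^2 = 2.0306
Iter 3: z = -1.3242 + 3.0011i, |z|^2 = 10.7599
Escaped at iteration 3

Answer: 3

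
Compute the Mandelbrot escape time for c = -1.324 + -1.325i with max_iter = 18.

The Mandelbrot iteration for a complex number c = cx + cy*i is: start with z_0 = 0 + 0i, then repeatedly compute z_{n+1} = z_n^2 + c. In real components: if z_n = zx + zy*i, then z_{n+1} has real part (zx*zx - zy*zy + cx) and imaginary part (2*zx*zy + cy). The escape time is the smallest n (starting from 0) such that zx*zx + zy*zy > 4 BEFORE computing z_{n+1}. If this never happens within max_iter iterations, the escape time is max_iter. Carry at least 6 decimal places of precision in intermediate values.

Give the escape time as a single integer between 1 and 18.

Answer: 2

Derivation:
z_0 = 0 + 0i, c = -1.3240 + -1.3250i
Iter 1: z = -1.3240 + -1.3250i, |z|^2 = 3.5086
Iter 2: z = -1.3266 + 2.1836i, |z|^2 = 6.5281
Escaped at iteration 2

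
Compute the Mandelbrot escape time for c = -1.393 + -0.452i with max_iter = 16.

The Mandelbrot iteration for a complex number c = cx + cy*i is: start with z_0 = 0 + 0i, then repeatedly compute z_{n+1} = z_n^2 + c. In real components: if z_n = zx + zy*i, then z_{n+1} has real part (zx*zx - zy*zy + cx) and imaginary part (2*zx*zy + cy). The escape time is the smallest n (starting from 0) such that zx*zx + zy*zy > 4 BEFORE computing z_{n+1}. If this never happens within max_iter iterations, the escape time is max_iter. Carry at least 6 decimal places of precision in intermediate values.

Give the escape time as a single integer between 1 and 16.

Answer: 4

Derivation:
z_0 = 0 + 0i, c = -1.3930 + -0.4520i
Iter 1: z = -1.3930 + -0.4520i, |z|^2 = 2.1448
Iter 2: z = 0.3431 + 0.8073i, |z|^2 = 0.7694
Iter 3: z = -1.9269 + 0.1020i, |z|^2 = 3.7235
Iter 4: z = 2.3097 + -0.8452i, |z|^2 = 6.0490
Escaped at iteration 4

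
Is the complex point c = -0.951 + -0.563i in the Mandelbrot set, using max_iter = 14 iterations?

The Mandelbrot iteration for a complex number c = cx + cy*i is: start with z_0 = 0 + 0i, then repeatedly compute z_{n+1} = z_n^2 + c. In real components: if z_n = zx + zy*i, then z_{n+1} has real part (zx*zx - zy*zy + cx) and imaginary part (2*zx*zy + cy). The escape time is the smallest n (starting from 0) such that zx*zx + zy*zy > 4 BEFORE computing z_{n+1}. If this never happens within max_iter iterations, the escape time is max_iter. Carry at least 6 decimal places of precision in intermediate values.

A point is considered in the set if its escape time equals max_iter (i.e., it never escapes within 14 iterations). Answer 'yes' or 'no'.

Answer: no

Derivation:
z_0 = 0 + 0i, c = -0.9510 + -0.5630i
Iter 1: z = -0.9510 + -0.5630i, |z|^2 = 1.2214
Iter 2: z = -0.3636 + 0.5078i, |z|^2 = 0.3901
Iter 3: z = -1.0767 + -0.9323i, |z|^2 = 2.0284
Iter 4: z = -0.6608 + 1.4445i, |z|^2 = 2.5234
Iter 5: z = -2.6010 + -2.4721i, |z|^2 = 12.8767
Escaped at iteration 5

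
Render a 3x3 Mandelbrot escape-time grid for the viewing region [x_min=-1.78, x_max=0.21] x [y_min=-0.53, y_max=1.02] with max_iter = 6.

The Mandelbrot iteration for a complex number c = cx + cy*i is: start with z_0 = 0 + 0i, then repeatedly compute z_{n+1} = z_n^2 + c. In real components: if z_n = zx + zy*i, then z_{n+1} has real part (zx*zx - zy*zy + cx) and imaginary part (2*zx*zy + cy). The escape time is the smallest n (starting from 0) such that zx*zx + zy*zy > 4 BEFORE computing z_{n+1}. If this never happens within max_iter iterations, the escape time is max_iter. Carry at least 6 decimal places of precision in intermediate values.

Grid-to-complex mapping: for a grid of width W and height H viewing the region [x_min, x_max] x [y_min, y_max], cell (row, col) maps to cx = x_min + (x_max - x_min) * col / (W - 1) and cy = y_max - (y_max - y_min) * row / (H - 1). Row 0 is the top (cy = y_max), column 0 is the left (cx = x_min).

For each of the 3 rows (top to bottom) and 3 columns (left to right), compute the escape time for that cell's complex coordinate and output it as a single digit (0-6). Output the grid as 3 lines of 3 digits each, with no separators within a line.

(row=0, col=0): c = -1.7800 + 1.0200i → escape time 1
(row=0, col=1): c = -0.7850 + 1.0200i → escape time 3
(row=0, col=2): c = 0.2100 + 1.0200i → escape time 4
(row=1, col=0): c = -1.7800 + 0.2450i → escape time 4
(row=1, col=1): c = -0.7850 + 0.2450i → escape time 6
(row=1, col=2): c = 0.2100 + 0.2450i → escape time 6
(row=2, col=0): c = -1.7800 + -0.5300i → escape time 3
(row=2, col=1): c = -0.7850 + -0.5300i → escape time 6
(row=2, col=2): c = 0.2100 + -0.5300i → escape time 6

Answer: 134
466
366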